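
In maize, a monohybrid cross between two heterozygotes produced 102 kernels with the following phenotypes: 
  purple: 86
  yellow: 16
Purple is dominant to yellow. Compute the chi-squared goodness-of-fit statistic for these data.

4.719

For a monohybrid cross between heterozygotes with complete dominance, the expected phenotypic ratio is 3:1.
Expected counts for N = 102 under a 3:1 ratio (total parts = 4):
  purple: 102 × 3/4 = 76.5
  yellow: 102 × 1/4 = 25.5
χ² = Σ (O − E)² / E
  purple: (86 − 76.5)² / 76.5 = 1.1797
  yellow: (16 − 25.5)² / 25.5 = 3.5392
χ² = 1.1797 + 3.5392 = 4.7189 ≈ 4.719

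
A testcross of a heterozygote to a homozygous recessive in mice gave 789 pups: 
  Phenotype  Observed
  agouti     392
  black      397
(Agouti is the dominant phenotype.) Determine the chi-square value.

A testcross of a heterozygote (Aa × aa) gives a 1:1 phenotypic ratio.
The 1:1 ratio has 2 parts, so with N = 789 the expected counts are:
  agouti: 789 × 1/2 = 394.5
  black: 789 × 1/2 = 394.5
χ² = Σ (O − E)² / E
  agouti: (392 − 394.5)² / 394.5 = 0.0158
  black: (397 − 394.5)² / 394.5 = 0.0158
χ² = 0.0158 + 0.0158 = 0.0316 ≈ 0.032

0.032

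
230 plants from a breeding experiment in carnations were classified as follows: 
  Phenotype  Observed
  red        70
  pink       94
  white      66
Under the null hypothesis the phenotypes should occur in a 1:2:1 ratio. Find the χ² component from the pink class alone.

3.835

Under the 1:2:1 hypothesis (Σ ratio = 4, N = 230):
  red: 230 × 1/4 = 57.5
  pink: 230 × 2/4 = 115
  white: 230 × 1/4 = 57.5
Contribution of pink: (94 − 115)² / 115 = 3.8348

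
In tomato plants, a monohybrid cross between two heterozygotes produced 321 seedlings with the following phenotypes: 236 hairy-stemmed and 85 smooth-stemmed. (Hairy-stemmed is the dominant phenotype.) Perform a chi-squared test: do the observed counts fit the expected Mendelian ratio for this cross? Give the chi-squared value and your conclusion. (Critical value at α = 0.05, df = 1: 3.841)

For a monohybrid cross between heterozygotes with complete dominance, the expected phenotypic ratio is 3:1.
Total ratio parts = 4. Expected numbers out of 321:
  hairy-stemmed: 321 × 3/4 = 240.75
  smooth-stemmed: 321 × 1/4 = 80.25
χ² = Σ (O − E)² / E
  hairy-stemmed: (236 − 240.75)² / 240.75 = 0.0937
  smooth-stemmed: (85 − 80.25)² / 80.25 = 0.2812
χ² = 0.0937 + 0.2812 = 0.3749 ≈ 0.375
Degrees of freedom = 2 − 1 = 1; critical value at α = 0.05 is 3.841.
Since 0.375 < 3.841, we fail to reject the null hypothesis — the data are consistent with the 3:1 ratio.

0.375; consistent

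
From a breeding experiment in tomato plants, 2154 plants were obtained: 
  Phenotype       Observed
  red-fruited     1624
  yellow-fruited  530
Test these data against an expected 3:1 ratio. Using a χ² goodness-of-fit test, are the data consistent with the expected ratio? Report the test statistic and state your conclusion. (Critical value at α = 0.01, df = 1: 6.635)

0.179; consistent

The 3:1 ratio has 4 parts, so with N = 2154 the expected counts are:
  red-fruited: 2154 × 3/4 = 1615.5
  yellow-fruited: 2154 × 1/4 = 538.5
χ² = Σ (O − E)² / E
  red-fruited: (1624 − 1615.5)² / 1615.5 = 0.0447
  yellow-fruited: (530 − 538.5)² / 538.5 = 0.1342
χ² = 0.0447 + 0.1342 = 0.1789 ≈ 0.179
Degrees of freedom = 2 − 1 = 1; critical value at α = 0.01 is 6.635.
Since 0.179 < 6.635, we fail to reject the null hypothesis — the data are consistent with the 3:1 ratio.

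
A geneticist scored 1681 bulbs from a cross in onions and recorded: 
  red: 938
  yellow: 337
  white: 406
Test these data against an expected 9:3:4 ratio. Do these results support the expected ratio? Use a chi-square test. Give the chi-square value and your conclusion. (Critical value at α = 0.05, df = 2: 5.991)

2.053; consistent

Total ratio parts = 16. Expected numbers out of 1681:
  red: 1681 × 9/16 = 945.5625
  yellow: 1681 × 3/16 = 315.1875
  white: 1681 × 4/16 = 420.25
χ² = Σ (O − E)² / E
  red: (938 − 945.5625)² / 945.5625 = 0.0605
  yellow: (337 − 315.1875)² / 315.1875 = 1.5095
  white: (406 − 420.25)² / 420.25 = 0.4832
χ² = 0.0605 + 1.5095 + 0.4832 = 2.0532 ≈ 2.053
Degrees of freedom = 3 − 1 = 2; critical value at α = 0.05 is 5.991.
Since 2.053 < 5.991, we fail to reject the null hypothesis — the data are consistent with the 9:3:4 ratio.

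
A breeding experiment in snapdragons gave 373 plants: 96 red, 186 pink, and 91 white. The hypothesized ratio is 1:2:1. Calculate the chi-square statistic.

Under the 1:2:1 hypothesis (Σ ratio = 4, N = 373):
  red: 373 × 1/4 = 93.25
  pink: 373 × 2/4 = 186.5
  white: 373 × 1/4 = 93.25
χ² = Σ (O − E)² / E
  red: (96 − 93.25)² / 93.25 = 0.0811
  pink: (186 − 186.5)² / 186.5 = 0.0013
  white: (91 − 93.25)² / 93.25 = 0.0543
χ² = 0.0811 + 0.0013 + 0.0543 = 0.1367 ≈ 0.137

0.137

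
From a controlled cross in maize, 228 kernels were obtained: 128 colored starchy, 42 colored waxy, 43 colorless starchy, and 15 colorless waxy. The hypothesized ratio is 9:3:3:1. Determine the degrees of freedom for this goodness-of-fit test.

3

A goodness-of-fit test with 4 phenotype classes has df = 4 − 1 = 3.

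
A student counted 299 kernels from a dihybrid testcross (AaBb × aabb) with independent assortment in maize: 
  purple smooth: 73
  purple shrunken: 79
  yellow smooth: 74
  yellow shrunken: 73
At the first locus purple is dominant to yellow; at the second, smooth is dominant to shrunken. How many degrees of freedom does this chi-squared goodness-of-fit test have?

A dihybrid testcross with independent assortment gives a 1:1:1:1 ratio.
A goodness-of-fit test with 4 phenotype classes has df = 4 − 1 = 3.

3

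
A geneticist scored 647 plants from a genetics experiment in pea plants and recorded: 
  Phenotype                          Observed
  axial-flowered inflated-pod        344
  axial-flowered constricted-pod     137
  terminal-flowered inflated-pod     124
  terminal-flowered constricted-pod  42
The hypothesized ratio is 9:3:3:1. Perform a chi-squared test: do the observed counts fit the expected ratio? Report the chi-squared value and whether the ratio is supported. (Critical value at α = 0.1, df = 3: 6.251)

Total ratio parts = 16. Expected numbers out of 647:
  axial-flowered inflated-pod: 647 × 9/16 = 363.9375
  axial-flowered constricted-pod: 647 × 3/16 = 121.3125
  terminal-flowered inflated-pod: 647 × 3/16 = 121.3125
  terminal-flowered constricted-pod: 647 × 1/16 = 40.4375
χ² = Σ (O − E)² / E
  axial-flowered inflated-pod: (344 − 363.9375)² / 363.9375 = 1.0922
  axial-flowered constricted-pod: (137 − 121.3125)² / 121.3125 = 2.0286
  terminal-flowered inflated-pod: (124 − 121.3125)² / 121.3125 = 0.0595
  terminal-flowered constricted-pod: (42 − 40.4375)² / 40.4375 = 0.0604
χ² = 1.0922 + 2.0286 + 0.0595 + 0.0604 = 3.2407 ≈ 3.241
Degrees of freedom = 4 − 1 = 3; critical value at α = 0.1 is 6.251.
Since 3.241 < 6.251, we fail to reject the null hypothesis — the data are consistent with the 9:3:3:1 ratio.

3.241; consistent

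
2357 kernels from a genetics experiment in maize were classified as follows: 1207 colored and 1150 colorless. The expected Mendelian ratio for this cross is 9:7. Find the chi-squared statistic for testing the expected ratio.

The 9:7 ratio has 16 parts, so with N = 2357 the expected counts are:
  colored: 2357 × 9/16 = 1325.8125
  colorless: 2357 × 7/16 = 1031.1875
χ² = Σ (O − E)² / E
  colored: (1207 − 1325.8125)² / 1325.8125 = 10.6474
  colorless: (1150 − 1031.1875)² / 1031.1875 = 13.6895
χ² = 10.6474 + 13.6895 = 24.3369 ≈ 24.337

24.337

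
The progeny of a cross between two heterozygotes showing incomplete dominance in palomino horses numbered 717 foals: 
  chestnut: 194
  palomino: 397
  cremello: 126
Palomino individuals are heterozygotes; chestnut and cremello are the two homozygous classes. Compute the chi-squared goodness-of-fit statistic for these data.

With incomplete dominance, a heterozygote × heterozygote cross gives a 1:2:1 phenotypic ratio.
Total ratio parts = 4. Expected numbers out of 717:
  chestnut: 717 × 1/4 = 179.25
  palomino: 717 × 2/4 = 358.5
  cremello: 717 × 1/4 = 179.25
χ² = Σ (O − E)² / E
  chestnut: (194 − 179.25)² / 179.25 = 1.2137
  palomino: (397 − 358.5)² / 358.5 = 4.1346
  cremello: (126 − 179.25)² / 179.25 = 15.8190
χ² = 1.2137 + 4.1346 + 15.8190 = 21.1673 ≈ 21.167

21.167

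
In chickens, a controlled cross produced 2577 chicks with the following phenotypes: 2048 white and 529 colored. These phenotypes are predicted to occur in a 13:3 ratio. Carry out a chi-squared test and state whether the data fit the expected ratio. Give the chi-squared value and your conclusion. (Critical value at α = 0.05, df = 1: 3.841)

Total ratio parts = 16. Expected numbers out of 2577:
  white: 2577 × 13/16 = 2093.8125
  colored: 2577 × 3/16 = 483.1875
χ² = Σ (O − E)² / E
  white: (2048 − 2093.8125)² / 2093.8125 = 1.0024
  colored: (529 − 483.1875)² / 483.1875 = 4.3436
χ² = 1.0024 + 4.3436 = 5.346
Degrees of freedom = 2 − 1 = 1; critical value at α = 0.05 is 3.841.
Since 5.346 > 3.841, we reject the null hypothesis — the data do not fit the 13:3 ratio.

5.346; not consistent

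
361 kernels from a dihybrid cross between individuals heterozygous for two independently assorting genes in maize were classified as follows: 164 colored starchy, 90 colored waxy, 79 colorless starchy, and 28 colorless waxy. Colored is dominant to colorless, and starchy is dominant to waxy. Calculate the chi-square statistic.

A dihybrid F₂ with independent assortment and complete dominance at both loci gives a 9:3:3:1 phenotypic ratio.
The 9:3:3:1 ratio has 16 parts, so with N = 361 the expected counts are:
  colored starchy: 361 × 9/16 = 203.0625
  colored waxy: 361 × 3/16 = 67.6875
  colorless starchy: 361 × 3/16 = 67.6875
  colorless waxy: 361 × 1/16 = 22.5625
χ² = Σ (O − E)² / E
  colored starchy: (164 − 203.0625)² / 203.0625 = 7.5143
  colored waxy: (90 − 67.6875)² / 67.6875 = 7.3551
  colorless starchy: (79 − 67.6875)² / 67.6875 = 1.8906
  colorless waxy: (28 − 22.5625)² / 22.5625 = 1.3104
χ² = 7.5143 + 7.3551 + 1.8906 + 1.3104 = 18.0704 ≈ 18.070

18.070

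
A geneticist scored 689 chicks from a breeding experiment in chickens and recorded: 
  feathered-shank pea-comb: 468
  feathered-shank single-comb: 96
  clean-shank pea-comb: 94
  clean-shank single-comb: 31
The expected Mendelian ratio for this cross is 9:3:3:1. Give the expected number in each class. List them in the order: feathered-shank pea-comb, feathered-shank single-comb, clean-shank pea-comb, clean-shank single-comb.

387.5625, 129.1875, 129.1875, 43.0625

Expected counts for N = 689 under a 9:3:3:1 ratio (total parts = 16):
  feathered-shank pea-comb: 689 × 9/16 = 387.5625
  feathered-shank single-comb: 689 × 3/16 = 129.1875
  clean-shank pea-comb: 689 × 3/16 = 129.1875
  clean-shank single-comb: 689 × 1/16 = 43.0625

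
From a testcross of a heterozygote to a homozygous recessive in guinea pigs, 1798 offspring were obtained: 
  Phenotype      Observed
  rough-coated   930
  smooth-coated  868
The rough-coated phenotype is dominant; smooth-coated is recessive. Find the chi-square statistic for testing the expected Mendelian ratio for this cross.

2.138

A testcross of a heterozygote (Aa × aa) gives a 1:1 phenotypic ratio.
Under the 1:1 hypothesis (Σ ratio = 2, N = 1798):
  rough-coated: 1798 × 1/2 = 899
  smooth-coated: 1798 × 1/2 = 899
χ² = Σ (O − E)² / E
  rough-coated: (930 − 899)² / 899 = 1.0690
  smooth-coated: (868 − 899)² / 899 = 1.0690
χ² = 1.0690 + 1.0690 = 2.138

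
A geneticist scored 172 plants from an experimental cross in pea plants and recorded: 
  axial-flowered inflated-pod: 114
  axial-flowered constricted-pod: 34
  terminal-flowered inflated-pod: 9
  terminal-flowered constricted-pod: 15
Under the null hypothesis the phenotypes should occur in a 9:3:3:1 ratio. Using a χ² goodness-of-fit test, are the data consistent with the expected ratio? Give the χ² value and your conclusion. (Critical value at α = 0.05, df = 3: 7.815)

21.612; not consistent

Expected counts for N = 172 under a 9:3:3:1 ratio (total parts = 16):
  axial-flowered inflated-pod: 172 × 9/16 = 96.75
  axial-flowered constricted-pod: 172 × 3/16 = 32.25
  terminal-flowered inflated-pod: 172 × 3/16 = 32.25
  terminal-flowered constricted-pod: 172 × 1/16 = 10.75
χ² = Σ (O − E)² / E
  axial-flowered inflated-pod: (114 − 96.75)² / 96.75 = 3.0756
  axial-flowered constricted-pod: (34 − 32.25)² / 32.25 = 0.0950
  terminal-flowered inflated-pod: (9 − 32.25)² / 32.25 = 16.7616
  terminal-flowered constricted-pod: (15 − 10.75)² / 10.75 = 1.6802
χ² = 3.0756 + 0.0950 + 16.7616 + 1.6802 = 21.6124 ≈ 21.612
Degrees of freedom = 4 − 1 = 3; critical value at α = 0.05 is 7.815.
Since 21.612 > 7.815, we reject the null hypothesis — the data do not fit the 9:3:3:1 ratio.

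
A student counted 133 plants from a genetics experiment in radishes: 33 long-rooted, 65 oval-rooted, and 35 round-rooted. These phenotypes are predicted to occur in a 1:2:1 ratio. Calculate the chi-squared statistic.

Under the 1:2:1 hypothesis (Σ ratio = 4, N = 133):
  long-rooted: 133 × 1/4 = 33.25
  oval-rooted: 133 × 2/4 = 66.5
  round-rooted: 133 × 1/4 = 33.25
χ² = Σ (O − E)² / E
  long-rooted: (33 − 33.25)² / 33.25 = 0.0019
  oval-rooted: (65 − 66.5)² / 66.5 = 0.0338
  round-rooted: (35 − 33.25)² / 33.25 = 0.0921
χ² = 0.0019 + 0.0338 + 0.0921 = 0.1278 ≈ 0.128

0.128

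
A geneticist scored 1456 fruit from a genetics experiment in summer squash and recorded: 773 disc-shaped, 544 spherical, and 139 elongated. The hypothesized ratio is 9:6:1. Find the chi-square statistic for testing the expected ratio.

Total ratio parts = 16. Expected numbers out of 1456:
  disc-shaped: 1456 × 9/16 = 819
  spherical: 1456 × 6/16 = 546
  elongated: 1456 × 1/16 = 91
χ² = Σ (O − E)² / E
  disc-shaped: (773 − 819)² / 819 = 2.5836
  spherical: (544 − 546)² / 546 = 0.0073
  elongated: (139 − 91)² / 91 = 25.3187
χ² = 2.5836 + 0.0073 + 25.3187 = 27.9096 ≈ 27.910

27.910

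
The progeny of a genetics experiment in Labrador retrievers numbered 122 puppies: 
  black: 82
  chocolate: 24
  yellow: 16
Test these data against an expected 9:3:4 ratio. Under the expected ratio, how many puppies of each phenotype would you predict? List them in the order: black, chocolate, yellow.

Expected counts for N = 122 under a 9:3:4 ratio (total parts = 16):
  black: 122 × 9/16 = 68.625
  chocolate: 122 × 3/16 = 22.875
  yellow: 122 × 4/16 = 30.5

68.625, 22.875, 30.5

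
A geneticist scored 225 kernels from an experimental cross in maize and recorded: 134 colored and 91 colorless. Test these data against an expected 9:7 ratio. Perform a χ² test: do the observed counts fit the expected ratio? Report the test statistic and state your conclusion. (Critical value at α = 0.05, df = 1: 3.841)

0.999; consistent

The 9:7 ratio has 16 parts, so with N = 225 the expected counts are:
  colored: 225 × 9/16 = 126.5625
  colorless: 225 × 7/16 = 98.4375
χ² = Σ (O − E)² / E
  colored: (134 − 126.5625)² / 126.5625 = 0.4371
  colorless: (91 − 98.4375)² / 98.4375 = 0.5619
χ² = 0.4371 + 0.5619 = 0.999
Degrees of freedom = 2 − 1 = 1; critical value at α = 0.05 is 3.841.
Since 0.999 < 3.841, we fail to reject the null hypothesis — the data are consistent with the 9:7 ratio.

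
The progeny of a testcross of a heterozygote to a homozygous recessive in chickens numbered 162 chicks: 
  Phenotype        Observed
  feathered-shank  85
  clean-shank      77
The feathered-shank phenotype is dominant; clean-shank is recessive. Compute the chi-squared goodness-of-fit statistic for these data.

0.395

A testcross of a heterozygote (Aa × aa) gives a 1:1 phenotypic ratio.
Under the 1:1 hypothesis (Σ ratio = 2, N = 162):
  feathered-shank: 162 × 1/2 = 81
  clean-shank: 162 × 1/2 = 81
χ² = Σ (O − E)² / E
  feathered-shank: (85 − 81)² / 81 = 0.1975
  clean-shank: (77 − 81)² / 81 = 0.1975
χ² = 0.1975 + 0.1975 = 0.395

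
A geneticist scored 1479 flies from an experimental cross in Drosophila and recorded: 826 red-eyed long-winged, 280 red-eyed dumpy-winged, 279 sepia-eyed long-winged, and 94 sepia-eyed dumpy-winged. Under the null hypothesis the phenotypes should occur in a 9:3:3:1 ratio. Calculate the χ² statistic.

0.105

The 9:3:3:1 ratio has 16 parts, so with N = 1479 the expected counts are:
  red-eyed long-winged: 1479 × 9/16 = 831.9375
  red-eyed dumpy-winged: 1479 × 3/16 = 277.3125
  sepia-eyed long-winged: 1479 × 3/16 = 277.3125
  sepia-eyed dumpy-winged: 1479 × 1/16 = 92.4375
χ² = Σ (O − E)² / E
  red-eyed long-winged: (826 − 831.9375)² / 831.9375 = 0.0424
  red-eyed dumpy-winged: (280 − 277.3125)² / 277.3125 = 0.0260
  sepia-eyed long-winged: (279 − 277.3125)² / 277.3125 = 0.0103
  sepia-eyed dumpy-winged: (94 − 92.4375)² / 92.4375 = 0.0264
χ² = 0.0424 + 0.0260 + 0.0103 + 0.0264 = 0.1051 ≈ 0.105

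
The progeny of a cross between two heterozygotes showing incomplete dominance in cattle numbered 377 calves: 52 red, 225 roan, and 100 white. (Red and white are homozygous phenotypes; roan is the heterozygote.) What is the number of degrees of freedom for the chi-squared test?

With incomplete dominance, a heterozygote × heterozygote cross gives a 1:2:1 phenotypic ratio.
A goodness-of-fit test with 3 phenotype classes has df = 3 − 1 = 2.

2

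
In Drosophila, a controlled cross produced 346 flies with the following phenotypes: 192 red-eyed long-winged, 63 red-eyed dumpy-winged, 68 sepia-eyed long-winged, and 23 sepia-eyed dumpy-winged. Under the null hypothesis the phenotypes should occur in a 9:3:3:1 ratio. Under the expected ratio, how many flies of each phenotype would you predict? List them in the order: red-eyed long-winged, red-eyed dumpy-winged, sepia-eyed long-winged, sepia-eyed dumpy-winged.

Under the 9:3:3:1 hypothesis (Σ ratio = 16, N = 346):
  red-eyed long-winged: 346 × 9/16 = 194.625
  red-eyed dumpy-winged: 346 × 3/16 = 64.875
  sepia-eyed long-winged: 346 × 3/16 = 64.875
  sepia-eyed dumpy-winged: 346 × 1/16 = 21.625

194.625, 64.875, 64.875, 21.625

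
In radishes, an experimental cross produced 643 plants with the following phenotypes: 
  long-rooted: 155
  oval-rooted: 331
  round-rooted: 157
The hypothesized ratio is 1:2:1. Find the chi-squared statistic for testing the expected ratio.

Total ratio parts = 4. Expected numbers out of 643:
  long-rooted: 643 × 1/4 = 160.75
  oval-rooted: 643 × 2/4 = 321.5
  round-rooted: 643 × 1/4 = 160.75
χ² = Σ (O − E)² / E
  long-rooted: (155 − 160.75)² / 160.75 = 0.2057
  oval-rooted: (331 − 321.5)² / 321.5 = 0.2807
  round-rooted: (157 − 160.75)² / 160.75 = 0.0875
χ² = 0.2057 + 0.2807 + 0.0875 = 0.5739 ≈ 0.574

0.574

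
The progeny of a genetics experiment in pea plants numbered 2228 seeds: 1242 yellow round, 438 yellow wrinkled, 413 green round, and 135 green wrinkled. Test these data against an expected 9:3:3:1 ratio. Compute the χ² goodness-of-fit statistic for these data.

The 9:3:3:1 ratio has 16 parts, so with N = 2228 the expected counts are:
  yellow round: 2228 × 9/16 = 1253.25
  yellow wrinkled: 2228 × 3/16 = 417.75
  green round: 2228 × 3/16 = 417.75
  green wrinkled: 2228 × 1/16 = 139.25
χ² = Σ (O − E)² / E
  yellow round: (1242 − 1253.25)² / 1253.25 = 0.1010
  yellow wrinkled: (438 − 417.75)² / 417.75 = 0.9816
  green round: (413 − 417.75)² / 417.75 = 0.0540
  green wrinkled: (135 − 139.25)² / 139.25 = 0.1297
χ² = 0.1010 + 0.9816 + 0.0540 + 0.1297 = 1.2663 ≈ 1.266

1.266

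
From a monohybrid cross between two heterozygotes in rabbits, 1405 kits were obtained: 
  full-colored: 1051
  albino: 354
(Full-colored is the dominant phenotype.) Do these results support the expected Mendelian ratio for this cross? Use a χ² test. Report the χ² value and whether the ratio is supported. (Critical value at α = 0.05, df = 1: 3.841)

0.029; consistent

For a monohybrid cross between heterozygotes with complete dominance, the expected phenotypic ratio is 3:1.
Under the 3:1 hypothesis (Σ ratio = 4, N = 1405):
  full-colored: 1405 × 3/4 = 1053.75
  albino: 1405 × 1/4 = 351.25
χ² = Σ (O − E)² / E
  full-colored: (1051 − 1053.75)² / 1053.75 = 0.0072
  albino: (354 − 351.25)² / 351.25 = 0.0215
χ² = 0.0072 + 0.0215 = 0.0287 ≈ 0.029
Degrees of freedom = 2 − 1 = 1; critical value at α = 0.05 is 3.841.
Since 0.029 < 3.841, we fail to reject the null hypothesis — the data are consistent with the 3:1 ratio.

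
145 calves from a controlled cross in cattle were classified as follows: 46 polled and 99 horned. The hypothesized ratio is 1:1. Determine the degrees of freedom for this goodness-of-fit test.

1

A goodness-of-fit test with 2 phenotype classes has df = 2 − 1 = 1.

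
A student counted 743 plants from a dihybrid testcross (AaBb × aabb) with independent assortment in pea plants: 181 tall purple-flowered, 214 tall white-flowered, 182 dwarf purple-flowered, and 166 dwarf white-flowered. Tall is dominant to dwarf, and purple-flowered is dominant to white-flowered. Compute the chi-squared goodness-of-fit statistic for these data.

A dihybrid testcross with independent assortment gives a 1:1:1:1 ratio.
The 1:1:1:1 ratio has 4 parts, so with N = 743 the expected counts are:
  tall purple-flowered: 743 × 1/4 = 185.75
  tall white-flowered: 743 × 1/4 = 185.75
  dwarf purple-flowered: 743 × 1/4 = 185.75
  dwarf white-flowered: 743 × 1/4 = 185.75
χ² = Σ (O − E)² / E
  tall purple-flowered: (181 − 185.75)² / 185.75 = 0.1215
  tall white-flowered: (214 − 185.75)² / 185.75 = 4.2964
  dwarf purple-flowered: (182 − 185.75)² / 185.75 = 0.0757
  dwarf white-flowered: (166 − 185.75)² / 185.75 = 2.0999
χ² = 0.1215 + 4.2964 + 0.0757 + 2.0999 = 6.5935 ≈ 6.594

6.594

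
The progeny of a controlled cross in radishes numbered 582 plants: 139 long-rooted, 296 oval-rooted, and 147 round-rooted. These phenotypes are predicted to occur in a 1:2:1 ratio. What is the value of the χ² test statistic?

The 1:2:1 ratio has 4 parts, so with N = 582 the expected counts are:
  long-rooted: 582 × 1/4 = 145.5
  oval-rooted: 582 × 2/4 = 291
  round-rooted: 582 × 1/4 = 145.5
χ² = Σ (O − E)² / E
  long-rooted: (139 − 145.5)² / 145.5 = 0.2904
  oval-rooted: (296 − 291)² / 291 = 0.0859
  round-rooted: (147 − 145.5)² / 145.5 = 0.0155
χ² = 0.2904 + 0.0859 + 0.0155 = 0.3918 ≈ 0.392

0.392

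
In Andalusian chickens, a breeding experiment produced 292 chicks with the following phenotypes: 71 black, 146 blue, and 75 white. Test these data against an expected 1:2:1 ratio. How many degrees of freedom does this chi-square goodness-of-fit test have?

A goodness-of-fit test with 3 phenotype classes has df = 3 − 1 = 2.

2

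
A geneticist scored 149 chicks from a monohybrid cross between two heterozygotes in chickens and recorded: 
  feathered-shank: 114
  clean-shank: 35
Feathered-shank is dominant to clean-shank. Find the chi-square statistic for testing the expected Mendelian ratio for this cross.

0.181

For a monohybrid cross between heterozygotes with complete dominance, the expected phenotypic ratio is 3:1.
Total ratio parts = 4. Expected numbers out of 149:
  feathered-shank: 149 × 3/4 = 111.75
  clean-shank: 149 × 1/4 = 37.25
χ² = Σ (O − E)² / E
  feathered-shank: (114 − 111.75)² / 111.75 = 0.0453
  clean-shank: (35 − 37.25)² / 37.25 = 0.1359
χ² = 0.0453 + 0.1359 = 0.1812 ≈ 0.181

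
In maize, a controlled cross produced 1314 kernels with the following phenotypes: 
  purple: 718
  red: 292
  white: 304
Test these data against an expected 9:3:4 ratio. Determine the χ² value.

10.880

Expected counts for N = 1314 under a 9:3:4 ratio (total parts = 16):
  purple: 1314 × 9/16 = 739.125
  red: 1314 × 3/16 = 246.375
  white: 1314 × 4/16 = 328.5
χ² = Σ (O − E)² / E
  purple: (718 − 739.125)² / 739.125 = 0.6038
  red: (292 − 246.375)² / 246.375 = 8.4491
  white: (304 − 328.5)² / 328.5 = 1.8272
χ² = 0.6038 + 8.4491 + 1.8272 = 10.8801 ≈ 10.880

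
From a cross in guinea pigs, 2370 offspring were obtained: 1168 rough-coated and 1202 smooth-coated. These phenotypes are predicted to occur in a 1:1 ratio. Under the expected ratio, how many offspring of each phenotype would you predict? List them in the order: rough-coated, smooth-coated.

1185, 1185

Expected counts for N = 2370 under a 1:1 ratio (total parts = 2):
  rough-coated: 2370 × 1/2 = 1185
  smooth-coated: 2370 × 1/2 = 1185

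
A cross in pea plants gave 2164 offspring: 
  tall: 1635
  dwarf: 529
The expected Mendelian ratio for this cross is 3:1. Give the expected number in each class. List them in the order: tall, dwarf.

1623, 541

Expected counts for N = 2164 under a 3:1 ratio (total parts = 4):
  tall: 2164 × 3/4 = 1623
  dwarf: 2164 × 1/4 = 541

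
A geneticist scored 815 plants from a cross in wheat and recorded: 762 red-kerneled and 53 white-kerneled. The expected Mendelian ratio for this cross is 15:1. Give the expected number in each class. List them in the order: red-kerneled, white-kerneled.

Under the 15:1 hypothesis (Σ ratio = 16, N = 815):
  red-kerneled: 815 × 15/16 = 764.0625
  white-kerneled: 815 × 1/16 = 50.9375

764.0625, 50.9375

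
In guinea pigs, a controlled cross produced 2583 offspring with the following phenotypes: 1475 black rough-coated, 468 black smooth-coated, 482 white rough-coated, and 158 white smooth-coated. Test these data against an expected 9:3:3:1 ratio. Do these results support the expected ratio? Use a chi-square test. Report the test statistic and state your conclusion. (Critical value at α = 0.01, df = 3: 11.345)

0.969; consistent

Total ratio parts = 16. Expected numbers out of 2583:
  black rough-coated: 2583 × 9/16 = 1452.9375
  black smooth-coated: 2583 × 3/16 = 484.3125
  white rough-coated: 2583 × 3/16 = 484.3125
  white smooth-coated: 2583 × 1/16 = 161.4375
χ² = Σ (O − E)² / E
  black rough-coated: (1475 − 1452.9375)² / 1452.9375 = 0.3350
  black smooth-coated: (468 − 484.3125)² / 484.3125 = 0.5494
  white rough-coated: (482 − 484.3125)² / 484.3125 = 0.0110
  white smooth-coated: (158 − 161.4375)² / 161.4375 = 0.0732
χ² = 0.3350 + 0.5494 + 0.0110 + 0.0732 = 0.9686 ≈ 0.969
Degrees of freedom = 4 − 1 = 3; critical value at α = 0.01 is 11.345.
Since 0.969 < 11.345, we fail to reject the null hypothesis — the data are consistent with the 9:3:3:1 ratio.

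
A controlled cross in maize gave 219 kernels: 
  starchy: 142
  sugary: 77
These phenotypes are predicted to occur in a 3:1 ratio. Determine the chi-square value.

12.056

Under the 3:1 hypothesis (Σ ratio = 4, N = 219):
  starchy: 219 × 3/4 = 164.25
  sugary: 219 × 1/4 = 54.75
χ² = Σ (O − E)² / E
  starchy: (142 − 164.25)² / 164.25 = 3.0141
  sugary: (77 − 54.75)² / 54.75 = 9.0422
χ² = 3.0141 + 9.0422 = 12.0563 ≈ 12.056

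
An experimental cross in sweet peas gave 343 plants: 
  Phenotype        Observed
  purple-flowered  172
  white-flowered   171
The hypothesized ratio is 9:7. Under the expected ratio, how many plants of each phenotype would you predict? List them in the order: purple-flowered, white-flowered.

The 9:7 ratio has 16 parts, so with N = 343 the expected counts are:
  purple-flowered: 343 × 9/16 = 192.9375
  white-flowered: 343 × 7/16 = 150.0625

192.9375, 150.0625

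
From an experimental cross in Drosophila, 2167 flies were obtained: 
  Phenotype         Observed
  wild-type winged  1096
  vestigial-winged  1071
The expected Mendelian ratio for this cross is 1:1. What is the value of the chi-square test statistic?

0.288

Total ratio parts = 2. Expected numbers out of 2167:
  wild-type winged: 2167 × 1/2 = 1083.5
  vestigial-winged: 2167 × 1/2 = 1083.5
χ² = Σ (O − E)² / E
  wild-type winged: (1096 − 1083.5)² / 1083.5 = 0.1442
  vestigial-winged: (1071 − 1083.5)² / 1083.5 = 0.1442
χ² = 0.1442 + 0.1442 = 0.2884 ≈ 0.288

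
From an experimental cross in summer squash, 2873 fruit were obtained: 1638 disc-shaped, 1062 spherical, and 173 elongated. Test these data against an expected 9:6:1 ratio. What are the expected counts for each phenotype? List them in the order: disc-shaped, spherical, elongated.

Expected counts for N = 2873 under a 9:6:1 ratio (total parts = 16):
  disc-shaped: 2873 × 9/16 = 1616.0625
  spherical: 2873 × 6/16 = 1077.375
  elongated: 2873 × 1/16 = 179.5625

1616.0625, 1077.375, 179.5625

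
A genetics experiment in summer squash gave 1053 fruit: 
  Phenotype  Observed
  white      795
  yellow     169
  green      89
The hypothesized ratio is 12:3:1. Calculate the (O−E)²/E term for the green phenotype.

8.170

Under the 12:3:1 hypothesis (Σ ratio = 16, N = 1053):
  white: 1053 × 12/16 = 789.75
  yellow: 1053 × 3/16 = 197.4375
  green: 1053 × 1/16 = 65.8125
Contribution of green: (89 − 65.8125)² / 65.8125 = 8.1696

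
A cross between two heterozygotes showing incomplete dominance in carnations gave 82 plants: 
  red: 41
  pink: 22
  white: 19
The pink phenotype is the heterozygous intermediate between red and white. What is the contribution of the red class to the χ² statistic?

With incomplete dominance, a heterozygote × heterozygote cross gives a 1:2:1 phenotypic ratio.
Under the 1:2:1 hypothesis (Σ ratio = 4, N = 82):
  red: 82 × 1/4 = 20.5
  pink: 82 × 2/4 = 41
  white: 82 × 1/4 = 20.5
Contribution of red: (41 − 20.5)² / 20.5 = 20.5000

20.500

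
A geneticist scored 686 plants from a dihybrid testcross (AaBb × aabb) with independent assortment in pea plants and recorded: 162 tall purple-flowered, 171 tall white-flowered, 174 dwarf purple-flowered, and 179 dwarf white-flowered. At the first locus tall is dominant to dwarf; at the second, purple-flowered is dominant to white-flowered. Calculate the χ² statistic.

0.892

A dihybrid testcross with independent assortment gives a 1:1:1:1 ratio.
The 1:1:1:1 ratio has 4 parts, so with N = 686 the expected counts are:
  tall purple-flowered: 686 × 1/4 = 171.5
  tall white-flowered: 686 × 1/4 = 171.5
  dwarf purple-flowered: 686 × 1/4 = 171.5
  dwarf white-flowered: 686 × 1/4 = 171.5
χ² = Σ (O − E)² / E
  tall purple-flowered: (162 − 171.5)² / 171.5 = 0.5262
  tall white-flowered: (171 − 171.5)² / 171.5 = 0.0015
  dwarf purple-flowered: (174 − 171.5)² / 171.5 = 0.0364
  dwarf white-flowered: (179 − 171.5)² / 171.5 = 0.3280
χ² = 0.5262 + 0.0015 + 0.0364 + 0.3280 = 0.8921 ≈ 0.892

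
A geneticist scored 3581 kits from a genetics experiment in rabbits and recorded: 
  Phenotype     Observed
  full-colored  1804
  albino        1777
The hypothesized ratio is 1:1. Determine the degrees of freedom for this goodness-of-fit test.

A goodness-of-fit test with 2 phenotype classes has df = 2 − 1 = 1.

1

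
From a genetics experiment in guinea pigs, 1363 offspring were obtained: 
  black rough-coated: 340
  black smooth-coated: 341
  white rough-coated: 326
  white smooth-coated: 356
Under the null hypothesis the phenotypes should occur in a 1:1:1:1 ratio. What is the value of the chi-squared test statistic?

Total ratio parts = 4. Expected numbers out of 1363:
  black rough-coated: 1363 × 1/4 = 340.75
  black smooth-coated: 1363 × 1/4 = 340.75
  white rough-coated: 1363 × 1/4 = 340.75
  white smooth-coated: 1363 × 1/4 = 340.75
χ² = Σ (O − E)² / E
  black rough-coated: (340 − 340.75)² / 340.75 = 0.0017
  black smooth-coated: (341 − 340.75)² / 340.75 = 0.0002
  white rough-coated: (326 − 340.75)² / 340.75 = 0.6385
  white smooth-coated: (356 − 340.75)² / 340.75 = 0.6825
χ² = 0.0017 + 0.0002 + 0.6385 + 0.6825 = 1.3229 ≈ 1.323

1.323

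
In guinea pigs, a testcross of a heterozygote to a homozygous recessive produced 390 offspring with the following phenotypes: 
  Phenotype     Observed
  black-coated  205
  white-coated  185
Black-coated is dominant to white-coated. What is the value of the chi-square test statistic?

1.026

A testcross of a heterozygote (Aa × aa) gives a 1:1 phenotypic ratio.
Under the 1:1 hypothesis (Σ ratio = 2, N = 390):
  black-coated: 390 × 1/2 = 195
  white-coated: 390 × 1/2 = 195
χ² = Σ (O − E)² / E
  black-coated: (205 − 195)² / 195 = 0.5128
  white-coated: (185 − 195)² / 195 = 0.5128
χ² = 0.5128 + 0.5128 = 1.0256 ≈ 1.026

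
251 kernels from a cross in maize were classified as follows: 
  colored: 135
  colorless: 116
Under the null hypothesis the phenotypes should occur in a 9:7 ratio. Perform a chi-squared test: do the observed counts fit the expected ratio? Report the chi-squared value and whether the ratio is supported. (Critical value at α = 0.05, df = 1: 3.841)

0.620; consistent

Expected counts for N = 251 under a 9:7 ratio (total parts = 16):
  colored: 251 × 9/16 = 141.1875
  colorless: 251 × 7/16 = 109.8125
χ² = Σ (O − E)² / E
  colored: (135 − 141.1875)² / 141.1875 = 0.2712
  colorless: (116 − 109.8125)² / 109.8125 = 0.3486
χ² = 0.2712 + 0.3486 = 0.6198 ≈ 0.620
Degrees of freedom = 2 − 1 = 1; critical value at α = 0.05 is 3.841.
Since 0.620 < 3.841, we fail to reject the null hypothesis — the data are consistent with the 9:7 ratio.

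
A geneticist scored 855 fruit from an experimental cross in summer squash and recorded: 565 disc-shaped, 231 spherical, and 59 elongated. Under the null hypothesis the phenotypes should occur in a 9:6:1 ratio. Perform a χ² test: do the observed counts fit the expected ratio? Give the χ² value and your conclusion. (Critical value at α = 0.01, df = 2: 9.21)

40.325; not consistent

Under the 9:6:1 hypothesis (Σ ratio = 16, N = 855):
  disc-shaped: 855 × 9/16 = 480.9375
  spherical: 855 × 6/16 = 320.625
  elongated: 855 × 1/16 = 53.4375
χ² = Σ (O − E)² / E
  disc-shaped: (565 − 480.9375)² / 480.9375 = 14.6932
  spherical: (231 − 320.625)² / 320.625 = 25.0531
  elongated: (59 − 53.4375)² / 53.4375 = 0.5790
χ² = 14.6932 + 25.0531 + 0.5790 = 40.3253 ≈ 40.325
Degrees of freedom = 3 − 1 = 2; critical value at α = 0.01 is 9.21.
Since 40.325 > 9.21, we reject the null hypothesis — the data do not fit the 9:6:1 ratio.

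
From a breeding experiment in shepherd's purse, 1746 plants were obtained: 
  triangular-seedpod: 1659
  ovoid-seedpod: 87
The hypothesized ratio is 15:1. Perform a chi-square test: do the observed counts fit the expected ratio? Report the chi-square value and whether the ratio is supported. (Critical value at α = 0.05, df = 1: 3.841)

4.785; not consistent

Under the 15:1 hypothesis (Σ ratio = 16, N = 1746):
  triangular-seedpod: 1746 × 15/16 = 1636.875
  ovoid-seedpod: 1746 × 1/16 = 109.125
χ² = Σ (O − E)² / E
  triangular-seedpod: (1659 − 1636.875)² / 1636.875 = 0.2991
  ovoid-seedpod: (87 − 109.125)² / 109.125 = 4.4858
χ² = 0.2991 + 4.4858 = 4.7849 ≈ 4.785
Degrees of freedom = 2 − 1 = 1; critical value at α = 0.05 is 3.841.
Since 4.785 > 3.841, we reject the null hypothesis — the data do not fit the 15:1 ratio.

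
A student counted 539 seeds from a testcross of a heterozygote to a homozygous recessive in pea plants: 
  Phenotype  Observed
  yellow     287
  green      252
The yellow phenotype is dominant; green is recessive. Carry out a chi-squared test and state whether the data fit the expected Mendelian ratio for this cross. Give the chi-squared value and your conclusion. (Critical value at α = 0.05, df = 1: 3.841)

A testcross of a heterozygote (Aa × aa) gives a 1:1 phenotypic ratio.
Total ratio parts = 2. Expected numbers out of 539:
  yellow: 539 × 1/2 = 269.5
  green: 539 × 1/2 = 269.5
χ² = Σ (O − E)² / E
  yellow: (287 − 269.5)² / 269.5 = 1.1364
  green: (252 − 269.5)² / 269.5 = 1.1364
χ² = 1.1364 + 1.1364 = 2.2728 ≈ 2.273
Degrees of freedom = 2 − 1 = 1; critical value at α = 0.05 is 3.841.
Since 2.273 < 3.841, we fail to reject the null hypothesis — the data are consistent with the 1:1 ratio.

2.273; consistent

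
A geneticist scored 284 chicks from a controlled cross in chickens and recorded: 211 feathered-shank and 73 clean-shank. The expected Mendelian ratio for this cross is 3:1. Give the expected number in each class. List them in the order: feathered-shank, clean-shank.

213, 71

Under the 3:1 hypothesis (Σ ratio = 4, N = 284):
  feathered-shank: 284 × 3/4 = 213
  clean-shank: 284 × 1/4 = 71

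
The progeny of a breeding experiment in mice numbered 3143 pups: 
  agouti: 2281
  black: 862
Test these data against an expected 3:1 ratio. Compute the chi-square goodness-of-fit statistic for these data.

9.866

The 3:1 ratio has 4 parts, so with N = 3143 the expected counts are:
  agouti: 3143 × 3/4 = 2357.25
  black: 3143 × 1/4 = 785.75
χ² = Σ (O − E)² / E
  agouti: (2281 − 2357.25)² / 2357.25 = 2.4665
  black: (862 − 785.75)² / 785.75 = 7.3994
χ² = 2.4665 + 7.3994 = 9.8659 ≈ 9.866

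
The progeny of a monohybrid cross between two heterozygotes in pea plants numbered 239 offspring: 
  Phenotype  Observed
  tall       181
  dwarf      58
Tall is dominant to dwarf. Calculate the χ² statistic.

0.068

For a monohybrid cross between heterozygotes with complete dominance, the expected phenotypic ratio is 3:1.
Under the 3:1 hypothesis (Σ ratio = 4, N = 239):
  tall: 239 × 3/4 = 179.25
  dwarf: 239 × 1/4 = 59.75
χ² = Σ (O − E)² / E
  tall: (181 − 179.25)² / 179.25 = 0.0171
  dwarf: (58 − 59.75)² / 59.75 = 0.0513
χ² = 0.0171 + 0.0513 = 0.0684 ≈ 0.068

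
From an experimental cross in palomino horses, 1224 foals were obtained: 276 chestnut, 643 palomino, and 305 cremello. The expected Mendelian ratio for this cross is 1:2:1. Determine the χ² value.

Under the 1:2:1 hypothesis (Σ ratio = 4, N = 1224):
  chestnut: 1224 × 1/4 = 306
  palomino: 1224 × 2/4 = 612
  cremello: 1224 × 1/4 = 306
χ² = Σ (O − E)² / E
  chestnut: (276 − 306)² / 306 = 2.9412
  palomino: (643 − 612)² / 612 = 1.5703
  cremello: (305 − 306)² / 306 = 0.0033
χ² = 2.9412 + 1.5703 + 0.0033 = 4.5148 ≈ 4.515

4.515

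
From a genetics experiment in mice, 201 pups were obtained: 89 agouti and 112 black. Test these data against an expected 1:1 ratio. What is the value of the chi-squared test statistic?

2.632

Expected counts for N = 201 under a 1:1 ratio (total parts = 2):
  agouti: 201 × 1/2 = 100.5
  black: 201 × 1/2 = 100.5
χ² = Σ (O − E)² / E
  agouti: (89 − 100.5)² / 100.5 = 1.3159
  black: (112 − 100.5)² / 100.5 = 1.3159
χ² = 1.3159 + 1.3159 = 2.6318 ≈ 2.632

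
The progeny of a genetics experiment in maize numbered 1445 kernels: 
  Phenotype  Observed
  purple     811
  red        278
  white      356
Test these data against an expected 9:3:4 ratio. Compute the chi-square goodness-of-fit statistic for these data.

The 9:3:4 ratio has 16 parts, so with N = 1445 the expected counts are:
  purple: 1445 × 9/16 = 812.8125
  red: 1445 × 3/16 = 270.9375
  white: 1445 × 4/16 = 361.25
χ² = Σ (O − E)² / E
  purple: (811 − 812.8125)² / 812.8125 = 0.0040
  red: (278 − 270.9375)² / 270.9375 = 0.1841
  white: (356 − 361.25)² / 361.25 = 0.0763
χ² = 0.0040 + 0.1841 + 0.0763 = 0.2644 ≈ 0.264

0.264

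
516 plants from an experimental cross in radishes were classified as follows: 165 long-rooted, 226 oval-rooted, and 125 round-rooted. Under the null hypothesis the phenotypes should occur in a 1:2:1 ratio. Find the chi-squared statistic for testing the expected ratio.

Total ratio parts = 4. Expected numbers out of 516:
  long-rooted: 516 × 1/4 = 129
  oval-rooted: 516 × 2/4 = 258
  round-rooted: 516 × 1/4 = 129
χ² = Σ (O − E)² / E
  long-rooted: (165 − 129)² / 129 = 10.0465
  oval-rooted: (226 − 258)² / 258 = 3.9690
  round-rooted: (125 − 129)² / 129 = 0.1240
χ² = 10.0465 + 3.9690 + 0.1240 = 14.1395 ≈ 14.140

14.140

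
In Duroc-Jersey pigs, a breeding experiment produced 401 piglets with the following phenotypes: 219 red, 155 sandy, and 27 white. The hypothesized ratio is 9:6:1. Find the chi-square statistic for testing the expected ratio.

0.483

The 9:6:1 ratio has 16 parts, so with N = 401 the expected counts are:
  red: 401 × 9/16 = 225.5625
  sandy: 401 × 6/16 = 150.375
  white: 401 × 1/16 = 25.0625
χ² = Σ (O − E)² / E
  red: (219 − 225.5625)² / 225.5625 = 0.1909
  sandy: (155 − 150.375)² / 150.375 = 0.1422
  white: (27 − 25.0625)² / 25.0625 = 0.1498
χ² = 0.1909 + 0.1422 + 0.1498 = 0.4829 ≈ 0.483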